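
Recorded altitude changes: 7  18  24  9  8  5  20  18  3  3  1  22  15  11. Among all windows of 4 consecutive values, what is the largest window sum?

[7, 18, 24, 9] → sum 58
[18, 24, 9, 8] → sum 59
[24, 9, 8, 5] → sum 46
[9, 8, 5, 20] → sum 42
[8, 5, 20, 18] → sum 51
[5, 20, 18, 3] → sum 46
[20, 18, 3, 3] → sum 44
[18, 3, 3, 1] → sum 25
[3, 3, 1, 22] → sum 29
[3, 1, 22, 15] → sum 41
[1, 22, 15, 11] → sum 49
Largest of these is 59.

59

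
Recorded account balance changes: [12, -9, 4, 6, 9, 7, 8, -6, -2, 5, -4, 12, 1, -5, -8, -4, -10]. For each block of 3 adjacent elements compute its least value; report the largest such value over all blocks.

(12, -9, 4) → min -9
(-9, 4, 6) → min -9
(4, 6, 9) → min 4
(6, 9, 7) → min 6
(9, 7, 8) → min 7
(7, 8, -6) → min -6
(8, -6, -2) → min -6
(-6, -2, 5) → min -6
(-2, 5, -4) → min -4
(5, -4, 12) → min -4
(-4, 12, 1) → min -4
(12, 1, -5) → min -5
(1, -5, -8) → min -8
(-5, -8, -4) → min -8
(-8, -4, -10) → min -10
Largest of these is 7.

7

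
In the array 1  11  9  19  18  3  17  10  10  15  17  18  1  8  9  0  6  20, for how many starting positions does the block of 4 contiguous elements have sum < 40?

4

1 11 9 19 → sum 40
11 9 19 18 → sum 57
9 19 18 3 → sum 49
19 18 3 17 → sum 57
18 3 17 10 → sum 48
3 17 10 10 → sum 40
17 10 10 15 → sum 52
10 10 15 17 → sum 52
10 15 17 18 → sum 60
15 17 18 1 → sum 51
17 18 1 8 → sum 44
18 1 8 9 → sum 36  < 40 ✓
1 8 9 0 → sum 18  < 40 ✓
8 9 0 6 → sum 23  < 40 ✓
9 0 6 20 → sum 35  < 40 ✓
4 windows satisfy the condition.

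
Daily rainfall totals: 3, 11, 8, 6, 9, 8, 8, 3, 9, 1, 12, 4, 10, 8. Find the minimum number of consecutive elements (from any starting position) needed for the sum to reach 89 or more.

add 3: running sum 3 < 89
add 11: running sum 14 < 89
add 8: running sum 22 < 89
add 6: running sum 28 < 89
add 9: running sum 37 < 89
add 8: running sum 45 < 89
add 8: running sum 53 < 89
add 3: running sum 56 < 89
add 9: running sum 65 < 89
add 1: running sum 66 < 89
add 12: running sum 78 < 89
add 4: running sum 82 < 89
end 12: [11, 8, 6, 9, 8, 8, 3, 9, 1, 12, 4, 10] sum 89, len 12
end 13: [11, 8, 6, 9, 8, 8, 3, 9, 1, 12, 4, 10, 8] sum 97, len 13
Shortest qualifying length: 12.

12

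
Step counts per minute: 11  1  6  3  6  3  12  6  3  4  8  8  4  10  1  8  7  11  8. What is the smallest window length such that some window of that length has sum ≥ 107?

17

add 11: running sum 11 < 107
add 1: running sum 12 < 107
add 6: running sum 18 < 107
add 3: running sum 21 < 107
add 6: running sum 27 < 107
add 3: running sum 30 < 107
add 12: running sum 42 < 107
add 6: running sum 48 < 107
add 3: running sum 51 < 107
add 4: running sum 55 < 107
add 8: running sum 63 < 107
add 8: running sum 71 < 107
add 4: running sum 75 < 107
add 10: running sum 85 < 107
add 1: running sum 86 < 107
add 8: running sum 94 < 107
add 7: running sum 101 < 107
add 11: shortest ending here [11, 1, 6, 3, 6, 3, 12, 6, 3, 4, 8, 8, 4, 10, 1, 8, 7, 11] sum 112, len 18
add 8: shortest ending here [6, 3, 6, 3, 12, 6, 3, 4, 8, 8, 4, 10, 1, 8, 7, 11, 8] sum 108, len 17
Shortest qualifying length: 17.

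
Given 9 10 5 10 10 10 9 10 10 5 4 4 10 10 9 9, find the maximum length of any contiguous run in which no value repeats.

add 9: [9] len 1
add 10: [9, 10] len 2
add 5: [9, 10, 5] len 3
add 10 (repeat 10, move left end past it): [5, 10] len 2
add 10 (repeat 10, move left end past it): [10] len 1
add 10 (repeat 10, move left end past it): [10] len 1
add 9: [10, 9] len 2
add 10 (repeat 10, move left end past it): [9, 10] len 2
add 10 (repeat 10, move left end past it): [10] len 1
add 5: [10, 5] len 2
add 4: [10, 5, 4] len 3
add 4 (repeat 4, move left end past it): [4] len 1
add 10: [4, 10] len 2
add 10 (repeat 10, move left end past it): [10] len 1
add 9: [10, 9] len 2
add 9 (repeat 9, move left end past it): [9] len 1
Longest all-distinct length: 3.

3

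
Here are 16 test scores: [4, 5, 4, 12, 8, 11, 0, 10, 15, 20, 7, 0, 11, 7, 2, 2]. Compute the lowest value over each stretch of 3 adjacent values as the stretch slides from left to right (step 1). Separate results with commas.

4, 4, 4, 8, 0, 0, 0, 10, 7, 0, 0, 0, 2, 2

Sliding a size-3 window across the 16 values:
4 5 4 → min 4
5 4 12 → min 4
4 12 8 → min 4
12 8 11 → min 8
8 11 0 → min 0
11 0 10 → min 0
0 10 15 → min 0
10 15 20 → min 10
15 20 7 → min 7
20 7 0 → min 0
7 0 11 → min 0
0 11 7 → min 0
11 7 2 → min 2
7 2 2 → min 2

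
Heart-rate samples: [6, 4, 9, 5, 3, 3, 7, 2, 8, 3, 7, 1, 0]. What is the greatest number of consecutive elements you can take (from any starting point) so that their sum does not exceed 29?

Extend to the right; shrink from the left whenever the sum exceeds 29:
[6] sum 6 len 1
[6, 4] sum 10 len 2
[6, 4, 9] sum 19 len 3
[6, 4, 9, 5] sum 24 len 4
[6, 4, 9, 5, 3] sum 27 len 5
[4, 9, 5, 3, 3] sum 24 len 5
[9, 5, 3, 3, 7] sum 27 len 5
[9, 5, 3, 3, 7, 2] sum 29 len 6
[5, 3, 3, 7, 2, 8] sum 28 len 6
[3, 3, 7, 2, 8, 3] sum 26 len 6
[7, 2, 8, 3, 7] sum 27 len 5
[7, 2, 8, 3, 7, 1] sum 28 len 6
[7, 2, 8, 3, 7, 1, 0] sum 28 len 7
Longest length seen: 7.

7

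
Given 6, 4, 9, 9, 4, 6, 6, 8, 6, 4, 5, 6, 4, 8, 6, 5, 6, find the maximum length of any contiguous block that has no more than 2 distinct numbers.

4

[6] 1 distinct, len 1
[6, 4] 2 distinct, len 2
[4, 9] 2 distinct, len 2
[4, 9, 9] 2 distinct, len 3
[4, 9, 9, 4] 2 distinct, len 4
[4, 6] 2 distinct, len 2
[4, 6, 6] 2 distinct, len 3
[6, 6, 8] 2 distinct, len 3
[6, 6, 8, 6] 2 distinct, len 4
[6, 4] 2 distinct, len 2
[4, 5] 2 distinct, len 2
[5, 6] 2 distinct, len 2
[6, 4] 2 distinct, len 2
[4, 8] 2 distinct, len 2
[8, 6] 2 distinct, len 2
[6, 5] 2 distinct, len 2
[6, 5, 6] 2 distinct, len 3
Longest length with ≤2 distinct: 4.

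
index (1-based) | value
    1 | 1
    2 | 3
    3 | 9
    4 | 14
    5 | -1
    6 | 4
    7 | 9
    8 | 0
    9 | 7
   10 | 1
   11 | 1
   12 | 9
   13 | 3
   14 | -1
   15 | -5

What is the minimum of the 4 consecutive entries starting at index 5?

-1

Elements at indices 5..8: -1, 4, 9, 0
min(-1, 4, 9, 0) = -1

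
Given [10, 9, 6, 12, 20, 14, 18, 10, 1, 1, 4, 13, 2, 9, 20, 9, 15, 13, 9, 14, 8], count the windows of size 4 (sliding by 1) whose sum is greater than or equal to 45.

[10, 9, 6, 12] → sum 37
[9, 6, 12, 20] → sum 47  ≥ 45 ✓
[6, 12, 20, 14] → sum 52  ≥ 45 ✓
[12, 20, 14, 18] → sum 64  ≥ 45 ✓
[20, 14, 18, 10] → sum 62  ≥ 45 ✓
[14, 18, 10, 1] → sum 43
[18, 10, 1, 1] → sum 30
[10, 1, 1, 4] → sum 16
[1, 1, 4, 13] → sum 19
[1, 4, 13, 2] → sum 20
[4, 13, 2, 9] → sum 28
[13, 2, 9, 20] → sum 44
[2, 9, 20, 9] → sum 40
[9, 20, 9, 15] → sum 53  ≥ 45 ✓
[20, 9, 15, 13] → sum 57  ≥ 45 ✓
[9, 15, 13, 9] → sum 46  ≥ 45 ✓
[15, 13, 9, 14] → sum 51  ≥ 45 ✓
[13, 9, 14, 8] → sum 44
8 windows satisfy the condition.

8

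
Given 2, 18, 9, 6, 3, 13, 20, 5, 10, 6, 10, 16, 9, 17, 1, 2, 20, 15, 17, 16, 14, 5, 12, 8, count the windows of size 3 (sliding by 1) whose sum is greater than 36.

(2, 18, 9) → sum 29
(18, 9, 6) → sum 33
(9, 6, 3) → sum 18
(6, 3, 13) → sum 22
(3, 13, 20) → sum 36
(13, 20, 5) → sum 38  > 36 ✓
(20, 5, 10) → sum 35
(5, 10, 6) → sum 21
(10, 6, 10) → sum 26
(6, 10, 16) → sum 32
(10, 16, 9) → sum 35
(16, 9, 17) → sum 42  > 36 ✓
(9, 17, 1) → sum 27
(17, 1, 2) → sum 20
(1, 2, 20) → sum 23
(2, 20, 15) → sum 37  > 36 ✓
(20, 15, 17) → sum 52  > 36 ✓
(15, 17, 16) → sum 48  > 36 ✓
(17, 16, 14) → sum 47  > 36 ✓
(16, 14, 5) → sum 35
(14, 5, 12) → sum 31
(5, 12, 8) → sum 25
6 windows satisfy the condition.

6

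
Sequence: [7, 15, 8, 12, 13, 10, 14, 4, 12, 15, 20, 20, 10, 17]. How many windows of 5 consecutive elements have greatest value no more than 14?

3

[7, 15, 8, 12, 13] → max 15
[15, 8, 12, 13, 10] → max 15
[8, 12, 13, 10, 14] → max 14  ≤ 14 ✓
[12, 13, 10, 14, 4] → max 14  ≤ 14 ✓
[13, 10, 14, 4, 12] → max 14  ≤ 14 ✓
[10, 14, 4, 12, 15] → max 15
[14, 4, 12, 15, 20] → max 20
[4, 12, 15, 20, 20] → max 20
[12, 15, 20, 20, 10] → max 20
[15, 20, 20, 10, 17] → max 20
3 windows satisfy the condition.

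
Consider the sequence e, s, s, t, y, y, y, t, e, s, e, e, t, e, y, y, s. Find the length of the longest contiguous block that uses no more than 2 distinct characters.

5

[e] 1 distinct, len 1
[e, s] 2 distinct, len 2
[e, s, s] 2 distinct, len 3
[s, s, t] 2 distinct, len 3
[t, y] 2 distinct, len 2
[t, y, y] 2 distinct, len 3
[t, y, y, y] 2 distinct, len 4
[t, y, y, y, t] 2 distinct, len 5
[t, e] 2 distinct, len 2
[e, s] 2 distinct, len 2
[e, s, e] 2 distinct, len 3
[e, s, e, e] 2 distinct, len 4
[e, e, t] 2 distinct, len 3
[e, e, t, e] 2 distinct, len 4
[e, y] 2 distinct, len 2
[e, y, y] 2 distinct, len 3
[y, y, s] 2 distinct, len 3
Longest length with ≤2 distinct: 5.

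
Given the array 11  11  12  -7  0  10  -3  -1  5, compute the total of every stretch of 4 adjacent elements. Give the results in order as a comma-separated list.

27, 16, 15, 0, 6, 11

(11, 11, 12, -7) → sum 27
(11, 12, -7, 0) → sum 16
(12, -7, 0, 10) → sum 15
(-7, 0, 10, -3) → sum 0
(0, 10, -3, -1) → sum 6
(10, -3, -1, 5) → sum 11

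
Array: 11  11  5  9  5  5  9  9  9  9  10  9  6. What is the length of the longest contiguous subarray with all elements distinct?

3

[11] len 1
[11] len 1
[11, 5] len 2
[11, 5, 9] len 3
[9, 5] len 2
[5] len 1
[5, 9] len 2
[9] len 1
[9] len 1
[9] len 1
[9, 10] len 2
[10, 9] len 2
[10, 9, 6] len 3
Longest all-distinct length: 3.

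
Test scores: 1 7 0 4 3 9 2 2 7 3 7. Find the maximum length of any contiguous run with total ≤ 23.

add 1: [1] sum 1, len 1
add 7: [1, 7] sum 8, len 2
add 0: [1, 7, 0] sum 8, len 3
add 4: [1, 7, 0, 4] sum 12, len 4
add 3: [1, 7, 0, 4, 3] sum 15, len 5
add 9: [7, 0, 4, 3, 9] sum 23, len 5
add 2: [0, 4, 3, 9, 2] sum 18, len 5
add 2: [0, 4, 3, 9, 2, 2] sum 20, len 6
add 7: [3, 9, 2, 2, 7] sum 23, len 5
add 3: [9, 2, 2, 7, 3] sum 23, len 5
add 7: [2, 2, 7, 3, 7] sum 21, len 5
Longest length seen: 6.

6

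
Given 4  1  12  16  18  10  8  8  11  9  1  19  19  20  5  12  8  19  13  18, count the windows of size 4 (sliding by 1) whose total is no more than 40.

5

4 1 12 16 → sum 33  ≤ 40 ✓
1 12 16 18 → sum 47
12 16 18 10 → sum 56
16 18 10 8 → sum 52
18 10 8 8 → sum 44
10 8 8 11 → sum 37  ≤ 40 ✓
8 8 11 9 → sum 36  ≤ 40 ✓
8 11 9 1 → sum 29  ≤ 40 ✓
11 9 1 19 → sum 40  ≤ 40 ✓
9 1 19 19 → sum 48
1 19 19 20 → sum 59
19 19 20 5 → sum 63
19 20 5 12 → sum 56
20 5 12 8 → sum 45
5 12 8 19 → sum 44
12 8 19 13 → sum 52
8 19 13 18 → sum 58
5 windows satisfy the condition.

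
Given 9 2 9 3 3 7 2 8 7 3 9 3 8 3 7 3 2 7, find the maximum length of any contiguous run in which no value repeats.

5

add 9: [9] len 1
add 2: [9, 2] len 2
add 9 (repeat 9, move left end past it): [2, 9] len 2
add 3: [2, 9, 3] len 3
add 3 (repeat 3, move left end past it): [3] len 1
add 7: [3, 7] len 2
add 2: [3, 7, 2] len 3
add 8: [3, 7, 2, 8] len 4
add 7 (repeat 7, move left end past it): [2, 8, 7] len 3
add 3: [2, 8, 7, 3] len 4
add 9: [2, 8, 7, 3, 9] len 5
add 3 (repeat 3, move left end past it): [9, 3] len 2
add 8: [9, 3, 8] len 3
add 3 (repeat 3, move left end past it): [8, 3] len 2
add 7: [8, 3, 7] len 3
add 3 (repeat 3, move left end past it): [7, 3] len 2
add 2: [7, 3, 2] len 3
add 7 (repeat 7, move left end past it): [3, 2, 7] len 3
Longest all-distinct length: 5.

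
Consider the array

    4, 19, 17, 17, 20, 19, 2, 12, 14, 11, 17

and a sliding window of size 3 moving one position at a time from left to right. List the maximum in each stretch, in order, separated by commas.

19, 19, 20, 20, 20, 19, 14, 14, 17

[4, 19, 17] → max 19
[19, 17, 17] → max 19
[17, 17, 20] → max 20
[17, 20, 19] → max 20
[20, 19, 2] → max 20
[19, 2, 12] → max 19
[2, 12, 14] → max 14
[12, 14, 11] → max 14
[14, 11, 17] → max 17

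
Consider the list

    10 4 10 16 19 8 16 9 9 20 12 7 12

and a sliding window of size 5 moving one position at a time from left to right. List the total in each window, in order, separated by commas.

(10, 4, 10, 16, 19) → sum 59
(4, 10, 16, 19, 8) → sum 57
(10, 16, 19, 8, 16) → sum 69
(16, 19, 8, 16, 9) → sum 68
(19, 8, 16, 9, 9) → sum 61
(8, 16, 9, 9, 20) → sum 62
(16, 9, 9, 20, 12) → sum 66
(9, 9, 20, 12, 7) → sum 57
(9, 20, 12, 7, 12) → sum 60

59, 57, 69, 68, 61, 62, 66, 57, 60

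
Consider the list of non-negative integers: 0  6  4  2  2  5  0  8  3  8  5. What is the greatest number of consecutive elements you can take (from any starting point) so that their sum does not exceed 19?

7

Extend to the right; shrink from the left whenever the sum exceeds 19:
→ 0: sum 0, len 1
→ 6: sum 6, len 2
→ 4: sum 10, len 3
→ 2: sum 12, len 4
→ 2: sum 14, len 5
→ 5: sum 19, len 6
→ 0: sum 19, len 7
→ 8 (dropped 0, 6, 4): sum 17, len 5
→ 3 (dropped 2): sum 18, len 5
→ 8 (dropped 2, 5): sum 19, len 4
→ 5 (dropped 0, 8): sum 16, len 3
Longest length seen: 7.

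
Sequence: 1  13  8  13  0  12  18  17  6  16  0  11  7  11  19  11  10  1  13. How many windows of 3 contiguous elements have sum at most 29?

9

1 13 8 → sum 22  ≤ 29 ✓
13 8 13 → sum 34
8 13 0 → sum 21  ≤ 29 ✓
13 0 12 → sum 25  ≤ 29 ✓
0 12 18 → sum 30
12 18 17 → sum 47
18 17 6 → sum 41
17 6 16 → sum 39
6 16 0 → sum 22  ≤ 29 ✓
16 0 11 → sum 27  ≤ 29 ✓
0 11 7 → sum 18  ≤ 29 ✓
11 7 11 → sum 29  ≤ 29 ✓
7 11 19 → sum 37
11 19 11 → sum 41
19 11 10 → sum 40
11 10 1 → sum 22  ≤ 29 ✓
10 1 13 → sum 24  ≤ 29 ✓
9 windows satisfy the condition.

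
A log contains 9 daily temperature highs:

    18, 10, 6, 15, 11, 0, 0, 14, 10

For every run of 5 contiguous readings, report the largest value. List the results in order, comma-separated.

18, 15, 15, 15, 14

Sliding a size-5 window across the 9 values:
18 10 6 15 11 → max 18
10 6 15 11 0 → max 15
6 15 11 0 0 → max 15
15 11 0 0 14 → max 15
11 0 0 14 10 → max 14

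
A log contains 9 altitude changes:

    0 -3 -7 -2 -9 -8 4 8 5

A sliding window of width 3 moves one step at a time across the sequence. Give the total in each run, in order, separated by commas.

0 -3 -7 → sum -10
-3 -7 -2 → sum -12
-7 -2 -9 → sum -18
-2 -9 -8 → sum -19
-9 -8 4 → sum -13
-8 4 8 → sum 4
4 8 5 → sum 17

-10, -12, -18, -19, -13, 4, 17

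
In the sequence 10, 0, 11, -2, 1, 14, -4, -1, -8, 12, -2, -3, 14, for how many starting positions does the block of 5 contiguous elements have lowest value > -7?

(10, 0, 11, -2, 1) → min -2  > -7 ✓
(0, 11, -2, 1, 14) → min -2  > -7 ✓
(11, -2, 1, 14, -4) → min -4  > -7 ✓
(-2, 1, 14, -4, -1) → min -4  > -7 ✓
(1, 14, -4, -1, -8) → min -8
(14, -4, -1, -8, 12) → min -8
(-4, -1, -8, 12, -2) → min -8
(-1, -8, 12, -2, -3) → min -8
(-8, 12, -2, -3, 14) → min -8
4 windows satisfy the condition.

4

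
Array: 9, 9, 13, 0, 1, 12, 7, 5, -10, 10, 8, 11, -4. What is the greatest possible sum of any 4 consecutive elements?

9 9 13 0 → sum 31
9 13 0 1 → sum 23
13 0 1 12 → sum 26
0 1 12 7 → sum 20
1 12 7 5 → sum 25
12 7 5 -10 → sum 14
7 5 -10 10 → sum 12
5 -10 10 8 → sum 13
-10 10 8 11 → sum 19
10 8 11 -4 → sum 25
Greatest of these is 31.

31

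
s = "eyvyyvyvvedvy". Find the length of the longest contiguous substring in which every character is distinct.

[e] len 1
[e, y] len 2
[e, y, v] len 3
[v, y] len 2
[y] len 1
[y, v] len 2
[v, y] len 2
[y, v] len 2
[v] len 1
[v, e] len 2
[v, e, d] len 3
[e, d, v] len 3
[e, d, v, y] len 4
Longest all-distinct length: 4.

4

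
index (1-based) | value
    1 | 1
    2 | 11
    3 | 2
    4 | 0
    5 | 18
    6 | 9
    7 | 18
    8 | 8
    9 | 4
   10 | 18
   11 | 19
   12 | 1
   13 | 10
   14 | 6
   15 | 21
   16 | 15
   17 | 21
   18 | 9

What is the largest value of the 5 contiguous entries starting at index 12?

Elements at indices 12..16: 1, 10, 6, 21, 15
max(1, 10, 6, 21, 15) = 21

21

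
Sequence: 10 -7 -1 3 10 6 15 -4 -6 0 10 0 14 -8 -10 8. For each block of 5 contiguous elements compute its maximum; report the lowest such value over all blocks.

10

Each size-5 window and its max:
10 -7 -1 3 10 → max 10
-7 -1 3 10 6 → max 10
-1 3 10 6 15 → max 15
3 10 6 15 -4 → max 15
10 6 15 -4 -6 → max 15
6 15 -4 -6 0 → max 15
15 -4 -6 0 10 → max 15
-4 -6 0 10 0 → max 10
-6 0 10 0 14 → max 14
0 10 0 14 -8 → max 14
10 0 14 -8 -10 → max 14
0 14 -8 -10 8 → max 14
Lowest of these is 10.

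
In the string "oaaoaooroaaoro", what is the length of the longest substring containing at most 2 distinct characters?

[o] 1 distinct, len 1
[o, a] 2 distinct, len 2
[o, a, a] 2 distinct, len 3
[o, a, a, o] 2 distinct, len 4
[o, a, a, o, a] 2 distinct, len 5
[o, a, a, o, a, o] 2 distinct, len 6
[o, a, a, o, a, o, o] 2 distinct, len 7
[o, o, r] 2 distinct, len 3
[o, o, r, o] 2 distinct, len 4
[o, a] 2 distinct, len 2
[o, a, a] 2 distinct, len 3
[o, a, a, o] 2 distinct, len 4
[o, r] 2 distinct, len 2
[o, r, o] 2 distinct, len 3
Longest length with ≤2 distinct: 7.

7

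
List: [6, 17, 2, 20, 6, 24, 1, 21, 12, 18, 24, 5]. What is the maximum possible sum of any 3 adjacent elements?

54

(6, 17, 2) → sum 25
(17, 2, 20) → sum 39
(2, 20, 6) → sum 28
(20, 6, 24) → sum 50
(6, 24, 1) → sum 31
(24, 1, 21) → sum 46
(1, 21, 12) → sum 34
(21, 12, 18) → sum 51
(12, 18, 24) → sum 54
(18, 24, 5) → sum 47
Maximum of these is 54.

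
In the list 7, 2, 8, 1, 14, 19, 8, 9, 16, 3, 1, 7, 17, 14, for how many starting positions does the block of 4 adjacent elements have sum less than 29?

7 2 8 1 → sum 18  < 29 ✓
2 8 1 14 → sum 25  < 29 ✓
8 1 14 19 → sum 42
1 14 19 8 → sum 42
14 19 8 9 → sum 50
19 8 9 16 → sum 52
8 9 16 3 → sum 36
9 16 3 1 → sum 29
16 3 1 7 → sum 27  < 29 ✓
3 1 7 17 → sum 28  < 29 ✓
1 7 17 14 → sum 39
4 windows satisfy the condition.

4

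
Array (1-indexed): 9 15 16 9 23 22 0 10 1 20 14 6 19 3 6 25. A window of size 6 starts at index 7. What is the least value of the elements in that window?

0

Elements at indices 7..12: 0, 10, 1, 20, 14, 6
min(0, 10, 1, 20, 14, 6) = 0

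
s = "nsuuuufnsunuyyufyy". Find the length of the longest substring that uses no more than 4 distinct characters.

12

Extend right; when distinct count exceeds 4, shrink from the left:
[n] 1 distinct, len 1
[n, s] 2 distinct, len 2
[n, s, u] 3 distinct, len 3
[n, s, u, u] 3 distinct, len 4
[n, s, u, u, u] 3 distinct, len 5
[n, s, u, u, u, u] 3 distinct, len 6
[n, s, u, u, u, u, f] 4 distinct, len 7
[n, s, u, u, u, u, f, n] 4 distinct, len 8
[n, s, u, u, u, u, f, n, s] 4 distinct, len 9
[n, s, u, u, u, u, f, n, s, u] 4 distinct, len 10
[n, s, u, u, u, u, f, n, s, u, n] 4 distinct, len 11
[n, s, u, u, u, u, f, n, s, u, n, u] 4 distinct, len 12
[n, s, u, n, u, y] 4 distinct, len 6
[n, s, u, n, u, y, y] 4 distinct, len 7
[n, s, u, n, u, y, y, u] 4 distinct, len 8
[u, n, u, y, y, u, f] 4 distinct, len 7
[u, n, u, y, y, u, f, y] 4 distinct, len 8
[u, n, u, y, y, u, f, y, y] 4 distinct, len 9
Longest length with ≤4 distinct: 12.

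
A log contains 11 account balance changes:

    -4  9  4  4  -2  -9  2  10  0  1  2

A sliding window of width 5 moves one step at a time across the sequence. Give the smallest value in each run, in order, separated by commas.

-4, -9, -9, -9, -9, -9, 0

(-4, 9, 4, 4, -2) → min -4
(9, 4, 4, -2, -9) → min -9
(4, 4, -2, -9, 2) → min -9
(4, -2, -9, 2, 10) → min -9
(-2, -9, 2, 10, 0) → min -9
(-9, 2, 10, 0, 1) → min -9
(2, 10, 0, 1, 2) → min 0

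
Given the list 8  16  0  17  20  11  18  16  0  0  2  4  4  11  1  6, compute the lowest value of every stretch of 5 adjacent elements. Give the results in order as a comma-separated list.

Sliding a size-5 window across the 16 values:
8 16 0 17 20 → min 0
16 0 17 20 11 → min 0
0 17 20 11 18 → min 0
17 20 11 18 16 → min 11
20 11 18 16 0 → min 0
11 18 16 0 0 → min 0
18 16 0 0 2 → min 0
16 0 0 2 4 → min 0
0 0 2 4 4 → min 0
0 2 4 4 11 → min 0
2 4 4 11 1 → min 1
4 4 11 1 6 → min 1

0, 0, 0, 11, 0, 0, 0, 0, 0, 0, 1, 1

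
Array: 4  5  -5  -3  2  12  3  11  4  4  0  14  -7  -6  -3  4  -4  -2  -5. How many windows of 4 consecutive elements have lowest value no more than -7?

4 5 -5 -3 → min -5
5 -5 -3 2 → min -5
-5 -3 2 12 → min -5
-3 2 12 3 → min -3
2 12 3 11 → min 2
12 3 11 4 → min 3
3 11 4 4 → min 3
11 4 4 0 → min 0
4 4 0 14 → min 0
4 0 14 -7 → min -7  ≤ -7 ✓
0 14 -7 -6 → min -7  ≤ -7 ✓
14 -7 -6 -3 → min -7  ≤ -7 ✓
-7 -6 -3 4 → min -7  ≤ -7 ✓
-6 -3 4 -4 → min -6
-3 4 -4 -2 → min -4
4 -4 -2 -5 → min -5
4 windows satisfy the condition.

4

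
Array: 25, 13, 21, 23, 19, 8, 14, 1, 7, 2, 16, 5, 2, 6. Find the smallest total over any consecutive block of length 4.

24

Each size-4 window and its sum:
25 13 21 23 → sum 82
13 21 23 19 → sum 76
21 23 19 8 → sum 71
23 19 8 14 → sum 64
19 8 14 1 → sum 42
8 14 1 7 → sum 30
14 1 7 2 → sum 24
1 7 2 16 → sum 26
7 2 16 5 → sum 30
2 16 5 2 → sum 25
16 5 2 6 → sum 29
Smallest of these is 24.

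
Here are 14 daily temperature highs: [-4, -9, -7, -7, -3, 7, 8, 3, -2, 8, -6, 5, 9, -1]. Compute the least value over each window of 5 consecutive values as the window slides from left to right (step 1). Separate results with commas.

-9, -9, -7, -7, -3, -2, -6, -6, -6, -6

[-4, -9, -7, -7, -3] → min -9
[-9, -7, -7, -3, 7] → min -9
[-7, -7, -3, 7, 8] → min -7
[-7, -3, 7, 8, 3] → min -7
[-3, 7, 8, 3, -2] → min -3
[7, 8, 3, -2, 8] → min -2
[8, 3, -2, 8, -6] → min -6
[3, -2, 8, -6, 5] → min -6
[-2, 8, -6, 5, 9] → min -6
[8, -6, 5, 9, -1] → min -6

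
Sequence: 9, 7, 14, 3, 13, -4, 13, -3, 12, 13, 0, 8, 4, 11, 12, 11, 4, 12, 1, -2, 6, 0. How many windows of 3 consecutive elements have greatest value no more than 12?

9 7 14 → max 14
7 14 3 → max 14
14 3 13 → max 14
3 13 -4 → max 13
13 -4 13 → max 13
-4 13 -3 → max 13
13 -3 12 → max 13
-3 12 13 → max 13
12 13 0 → max 13
13 0 8 → max 13
0 8 4 → max 8  ≤ 12 ✓
8 4 11 → max 11  ≤ 12 ✓
4 11 12 → max 12  ≤ 12 ✓
11 12 11 → max 12  ≤ 12 ✓
12 11 4 → max 12  ≤ 12 ✓
11 4 12 → max 12  ≤ 12 ✓
4 12 1 → max 12  ≤ 12 ✓
12 1 -2 → max 12  ≤ 12 ✓
1 -2 6 → max 6  ≤ 12 ✓
-2 6 0 → max 6  ≤ 12 ✓
10 windows satisfy the condition.

10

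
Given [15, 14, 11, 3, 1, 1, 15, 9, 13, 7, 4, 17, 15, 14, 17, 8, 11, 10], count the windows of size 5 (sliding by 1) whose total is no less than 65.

3

(15, 14, 11, 3, 1) → sum 44
(14, 11, 3, 1, 1) → sum 30
(11, 3, 1, 1, 15) → sum 31
(3, 1, 1, 15, 9) → sum 29
(1, 1, 15, 9, 13) → sum 39
(1, 15, 9, 13, 7) → sum 45
(15, 9, 13, 7, 4) → sum 48
(9, 13, 7, 4, 17) → sum 50
(13, 7, 4, 17, 15) → sum 56
(7, 4, 17, 15, 14) → sum 57
(4, 17, 15, 14, 17) → sum 67  ≥ 65 ✓
(17, 15, 14, 17, 8) → sum 71  ≥ 65 ✓
(15, 14, 17, 8, 11) → sum 65  ≥ 65 ✓
(14, 17, 8, 11, 10) → sum 60
3 windows satisfy the condition.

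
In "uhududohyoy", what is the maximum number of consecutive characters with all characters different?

add u: [u] len 1
add h: [u, h] len 2
add u (repeat u, move left end past it): [h, u] len 2
add d: [h, u, d] len 3
add u (repeat u, move left end past it): [d, u] len 2
add d (repeat d, move left end past it): [u, d] len 2
add o: [u, d, o] len 3
add h: [u, d, o, h] len 4
add y: [u, d, o, h, y] len 5
add o (repeat o, move left end past it): [h, y, o] len 3
add y (repeat y, move left end past it): [o, y] len 2
Longest all-distinct length: 5.

5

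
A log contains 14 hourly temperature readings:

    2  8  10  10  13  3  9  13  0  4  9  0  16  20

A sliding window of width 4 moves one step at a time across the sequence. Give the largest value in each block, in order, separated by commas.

Sliding a size-4 window across the 14 values:
(2, 8, 10, 10) → max 10
(8, 10, 10, 13) → max 13
(10, 10, 13, 3) → max 13
(10, 13, 3, 9) → max 13
(13, 3, 9, 13) → max 13
(3, 9, 13, 0) → max 13
(9, 13, 0, 4) → max 13
(13, 0, 4, 9) → max 13
(0, 4, 9, 0) → max 9
(4, 9, 0, 16) → max 16
(9, 0, 16, 20) → max 20

10, 13, 13, 13, 13, 13, 13, 13, 9, 16, 20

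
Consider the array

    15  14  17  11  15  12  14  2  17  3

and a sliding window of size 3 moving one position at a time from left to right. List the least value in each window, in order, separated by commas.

14, 11, 11, 11, 12, 2, 2, 2

[15, 14, 17] → min 14
[14, 17, 11] → min 11
[17, 11, 15] → min 11
[11, 15, 12] → min 11
[15, 12, 14] → min 12
[12, 14, 2] → min 2
[14, 2, 17] → min 2
[2, 17, 3] → min 2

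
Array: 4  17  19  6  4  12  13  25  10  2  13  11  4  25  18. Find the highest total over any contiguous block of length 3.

50

(4, 17, 19) → sum 40
(17, 19, 6) → sum 42
(19, 6, 4) → sum 29
(6, 4, 12) → sum 22
(4, 12, 13) → sum 29
(12, 13, 25) → sum 50
(13, 25, 10) → sum 48
(25, 10, 2) → sum 37
(10, 2, 13) → sum 25
(2, 13, 11) → sum 26
(13, 11, 4) → sum 28
(11, 4, 25) → sum 40
(4, 25, 18) → sum 47
Highest of these is 50.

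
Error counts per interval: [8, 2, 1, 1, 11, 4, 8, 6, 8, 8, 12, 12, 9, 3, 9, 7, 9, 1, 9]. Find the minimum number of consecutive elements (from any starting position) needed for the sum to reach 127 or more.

19

Extend right; whenever the sum reaches 127, record the length and shrink from the left:
add 8: running sum 8 < 127
add 2: running sum 10 < 127
add 1: running sum 11 < 127
add 1: running sum 12 < 127
add 11: running sum 23 < 127
add 4: running sum 27 < 127
add 8: running sum 35 < 127
add 6: running sum 41 < 127
add 8: running sum 49 < 127
add 8: running sum 57 < 127
add 12: running sum 69 < 127
add 12: running sum 81 < 127
add 9: running sum 90 < 127
add 3: running sum 93 < 127
add 9: running sum 102 < 127
add 7: running sum 109 < 127
add 9: running sum 118 < 127
add 1: running sum 119 < 127
end 18: [8, 2, 1, 1, 11, 4, 8, 6, 8, 8, 12, 12, 9, 3, 9, 7, 9, 1, 9] sum 128, len 19
Shortest qualifying length: 19.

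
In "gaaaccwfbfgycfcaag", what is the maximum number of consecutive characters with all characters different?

add g: [g] len 1
add a: [g, a] len 2
add a (repeat a, move left end past it): [a] len 1
add a (repeat a, move left end past it): [a] len 1
add c: [a, c] len 2
add c (repeat c, move left end past it): [c] len 1
add w: [c, w] len 2
add f: [c, w, f] len 3
add b: [c, w, f, b] len 4
add f (repeat f, move left end past it): [b, f] len 2
add g: [b, f, g] len 3
add y: [b, f, g, y] len 4
add c: [b, f, g, y, c] len 5
add f (repeat f, move left end past it): [g, y, c, f] len 4
add c (repeat c, move left end past it): [f, c] len 2
add a: [f, c, a] len 3
add a (repeat a, move left end past it): [a] len 1
add g: [a, g] len 2
Longest all-distinct length: 5.

5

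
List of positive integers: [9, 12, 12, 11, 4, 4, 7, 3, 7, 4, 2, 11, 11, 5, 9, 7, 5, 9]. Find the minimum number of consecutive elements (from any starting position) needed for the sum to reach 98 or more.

add 9: running sum 9 < 98
add 12: running sum 21 < 98
add 12: running sum 33 < 98
add 11: running sum 44 < 98
add 4: running sum 48 < 98
add 4: running sum 52 < 98
add 7: running sum 59 < 98
add 3: running sum 62 < 98
add 7: running sum 69 < 98
add 4: running sum 73 < 98
add 2: running sum 75 < 98
add 11: running sum 86 < 98
add 11: running sum 97 < 98
add 5: shortest ending here [9, 12, 12, 11, 4, 4, 7, 3, 7, 4, 2, 11, 11, 5] sum 102, len 14
add 9: shortest ending here [12, 12, 11, 4, 4, 7, 3, 7, 4, 2, 11, 11, 5, 9] sum 102, len 14
add 7: shortest ending here [12, 12, 11, 4, 4, 7, 3, 7, 4, 2, 11, 11, 5, 9, 7] sum 109, len 15
add 5: shortest ending here [12, 11, 4, 4, 7, 3, 7, 4, 2, 11, 11, 5, 9, 7, 5] sum 102, len 15
add 9: shortest ending here [11, 4, 4, 7, 3, 7, 4, 2, 11, 11, 5, 9, 7, 5, 9] sum 99, len 15
Shortest qualifying length: 14.

14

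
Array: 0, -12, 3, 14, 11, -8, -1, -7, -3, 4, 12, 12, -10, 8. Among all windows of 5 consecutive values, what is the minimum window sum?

-15

(0, -12, 3, 14, 11) → sum 16
(-12, 3, 14, 11, -8) → sum 8
(3, 14, 11, -8, -1) → sum 19
(14, 11, -8, -1, -7) → sum 9
(11, -8, -1, -7, -3) → sum -8
(-8, -1, -7, -3, 4) → sum -15
(-1, -7, -3, 4, 12) → sum 5
(-7, -3, 4, 12, 12) → sum 18
(-3, 4, 12, 12, -10) → sum 15
(4, 12, 12, -10, 8) → sum 26
Minimum of these is -15.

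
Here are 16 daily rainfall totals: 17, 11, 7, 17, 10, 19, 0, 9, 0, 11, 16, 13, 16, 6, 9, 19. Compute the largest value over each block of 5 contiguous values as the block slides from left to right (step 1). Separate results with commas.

17, 19, 19, 19, 19, 19, 16, 16, 16, 16, 16, 19

[17, 11, 7, 17, 10] → max 17
[11, 7, 17, 10, 19] → max 19
[7, 17, 10, 19, 0] → max 19
[17, 10, 19, 0, 9] → max 19
[10, 19, 0, 9, 0] → max 19
[19, 0, 9, 0, 11] → max 19
[0, 9, 0, 11, 16] → max 16
[9, 0, 11, 16, 13] → max 16
[0, 11, 16, 13, 16] → max 16
[11, 16, 13, 16, 6] → max 16
[16, 13, 16, 6, 9] → max 16
[13, 16, 6, 9, 19] → max 19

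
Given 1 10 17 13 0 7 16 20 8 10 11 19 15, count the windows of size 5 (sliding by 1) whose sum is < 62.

6

[1, 10, 17, 13, 0] → sum 41  < 62 ✓
[10, 17, 13, 0, 7] → sum 47  < 62 ✓
[17, 13, 0, 7, 16] → sum 53  < 62 ✓
[13, 0, 7, 16, 20] → sum 56  < 62 ✓
[0, 7, 16, 20, 8] → sum 51  < 62 ✓
[7, 16, 20, 8, 10] → sum 61  < 62 ✓
[16, 20, 8, 10, 11] → sum 65
[20, 8, 10, 11, 19] → sum 68
[8, 10, 11, 19, 15] → sum 63
6 windows satisfy the condition.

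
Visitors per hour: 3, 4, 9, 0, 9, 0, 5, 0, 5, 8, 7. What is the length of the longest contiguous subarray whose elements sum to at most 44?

[3] sum 3 len 1
[3, 4] sum 7 len 2
[3, 4, 9] sum 16 len 3
[3, 4, 9, 0] sum 16 len 4
[3, 4, 9, 0, 9] sum 25 len 5
[3, 4, 9, 0, 9, 0] sum 25 len 6
[3, 4, 9, 0, 9, 0, 5] sum 30 len 7
[3, 4, 9, 0, 9, 0, 5, 0] sum 30 len 8
[3, 4, 9, 0, 9, 0, 5, 0, 5] sum 35 len 9
[3, 4, 9, 0, 9, 0, 5, 0, 5, 8] sum 43 len 10
[9, 0, 9, 0, 5, 0, 5, 8, 7] sum 43 len 9
Longest length seen: 10.

10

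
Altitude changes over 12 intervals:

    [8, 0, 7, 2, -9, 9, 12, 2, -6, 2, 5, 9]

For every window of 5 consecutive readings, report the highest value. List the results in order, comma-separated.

[8, 0, 7, 2, -9] → max 8
[0, 7, 2, -9, 9] → max 9
[7, 2, -9, 9, 12] → max 12
[2, -9, 9, 12, 2] → max 12
[-9, 9, 12, 2, -6] → max 12
[9, 12, 2, -6, 2] → max 12
[12, 2, -6, 2, 5] → max 12
[2, -6, 2, 5, 9] → max 9

8, 9, 12, 12, 12, 12, 12, 9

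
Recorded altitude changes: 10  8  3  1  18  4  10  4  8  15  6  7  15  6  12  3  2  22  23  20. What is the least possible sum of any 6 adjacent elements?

40

Each size-6 window and its sum:
10 8 3 1 18 4 → sum 44
8 3 1 18 4 10 → sum 44
3 1 18 4 10 4 → sum 40
1 18 4 10 4 8 → sum 45
18 4 10 4 8 15 → sum 59
4 10 4 8 15 6 → sum 47
10 4 8 15 6 7 → sum 50
4 8 15 6 7 15 → sum 55
8 15 6 7 15 6 → sum 57
15 6 7 15 6 12 → sum 61
6 7 15 6 12 3 → sum 49
7 15 6 12 3 2 → sum 45
15 6 12 3 2 22 → sum 60
6 12 3 2 22 23 → sum 68
12 3 2 22 23 20 → sum 82
Least of these is 40.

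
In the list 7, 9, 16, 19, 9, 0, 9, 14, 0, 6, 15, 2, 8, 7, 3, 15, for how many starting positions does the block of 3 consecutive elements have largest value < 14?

7 9 16 → max 16
9 16 19 → max 19
16 19 9 → max 19
19 9 0 → max 19
9 0 9 → max 9  < 14 ✓
0 9 14 → max 14
9 14 0 → max 14
14 0 6 → max 14
0 6 15 → max 15
6 15 2 → max 15
15 2 8 → max 15
2 8 7 → max 8  < 14 ✓
8 7 3 → max 8  < 14 ✓
7 3 15 → max 15
3 windows satisfy the condition.

3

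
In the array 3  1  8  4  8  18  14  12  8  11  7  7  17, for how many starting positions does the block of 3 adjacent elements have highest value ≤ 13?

[3, 1, 8] → max 8  ≤ 13 ✓
[1, 8, 4] → max 8  ≤ 13 ✓
[8, 4, 8] → max 8  ≤ 13 ✓
[4, 8, 18] → max 18
[8, 18, 14] → max 18
[18, 14, 12] → max 18
[14, 12, 8] → max 14
[12, 8, 11] → max 12  ≤ 13 ✓
[8, 11, 7] → max 11  ≤ 13 ✓
[11, 7, 7] → max 11  ≤ 13 ✓
[7, 7, 17] → max 17
6 windows satisfy the condition.

6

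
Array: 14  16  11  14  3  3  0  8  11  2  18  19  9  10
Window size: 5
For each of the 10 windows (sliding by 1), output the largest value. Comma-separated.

16, 16, 14, 14, 11, 11, 18, 19, 19, 19

(14, 16, 11, 14, 3) → max 16
(16, 11, 14, 3, 3) → max 16
(11, 14, 3, 3, 0) → max 14
(14, 3, 3, 0, 8) → max 14
(3, 3, 0, 8, 11) → max 11
(3, 0, 8, 11, 2) → max 11
(0, 8, 11, 2, 18) → max 18
(8, 11, 2, 18, 19) → max 19
(11, 2, 18, 19, 9) → max 19
(2, 18, 19, 9, 10) → max 19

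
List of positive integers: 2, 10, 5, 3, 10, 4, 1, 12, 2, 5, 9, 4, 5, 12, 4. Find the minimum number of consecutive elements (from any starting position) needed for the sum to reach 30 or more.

4

add 2: running sum 2 < 30
add 10: running sum 12 < 30
add 5: running sum 17 < 30
add 3: running sum 20 < 30
end 4: [2, 10, 5, 3, 10] sum 30, len 5
end 5: [10, 5, 3, 10, 4] sum 32, len 5
end 6: [10, 5, 3, 10, 4, 1] sum 33, len 6
end 7: [3, 10, 4, 1, 12] sum 30, len 5
end 8: [3, 10, 4, 1, 12, 2] sum 32, len 6
end 9: [10, 4, 1, 12, 2, 5] sum 34, len 6
end 10: [4, 1, 12, 2, 5, 9] sum 33, len 6
end 11: [12, 2, 5, 9, 4] sum 32, len 5
end 12: [12, 2, 5, 9, 4, 5] sum 37, len 6
end 13: [9, 4, 5, 12] sum 30, len 4
end 14: [9, 4, 5, 12, 4] sum 34, len 5
Shortest qualifying length: 4.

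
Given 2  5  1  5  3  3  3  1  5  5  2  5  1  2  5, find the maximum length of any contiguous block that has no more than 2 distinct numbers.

4

add 2: window [2] (1 distinct), len 1
add 5: window [2, 5] (2 distinct), len 2
add 1: window [5, 1] (2 distinct), len 2
add 5: window [5, 1, 5] (2 distinct), len 3
add 3: window [5, 3] (2 distinct), len 2
add 3: window [5, 3, 3] (2 distinct), len 3
add 3: window [5, 3, 3, 3] (2 distinct), len 4
add 1: window [3, 3, 3, 1] (2 distinct), len 4
add 5: window [1, 5] (2 distinct), len 2
add 5: window [1, 5, 5] (2 distinct), len 3
add 2: window [5, 5, 2] (2 distinct), len 3
add 5: window [5, 5, 2, 5] (2 distinct), len 4
add 1: window [5, 1] (2 distinct), len 2
add 2: window [1, 2] (2 distinct), len 2
add 5: window [2, 5] (2 distinct), len 2
Longest length with ≤2 distinct: 4.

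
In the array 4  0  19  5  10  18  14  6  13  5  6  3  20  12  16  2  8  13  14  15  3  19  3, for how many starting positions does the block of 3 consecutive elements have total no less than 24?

18

(4, 0, 19) → sum 23
(0, 19, 5) → sum 24  ≥ 24 ✓
(19, 5, 10) → sum 34  ≥ 24 ✓
(5, 10, 18) → sum 33  ≥ 24 ✓
(10, 18, 14) → sum 42  ≥ 24 ✓
(18, 14, 6) → sum 38  ≥ 24 ✓
(14, 6, 13) → sum 33  ≥ 24 ✓
(6, 13, 5) → sum 24  ≥ 24 ✓
(13, 5, 6) → sum 24  ≥ 24 ✓
(5, 6, 3) → sum 14
(6, 3, 20) → sum 29  ≥ 24 ✓
(3, 20, 12) → sum 35  ≥ 24 ✓
(20, 12, 16) → sum 48  ≥ 24 ✓
(12, 16, 2) → sum 30  ≥ 24 ✓
(16, 2, 8) → sum 26  ≥ 24 ✓
(2, 8, 13) → sum 23
(8, 13, 14) → sum 35  ≥ 24 ✓
(13, 14, 15) → sum 42  ≥ 24 ✓
(14, 15, 3) → sum 32  ≥ 24 ✓
(15, 3, 19) → sum 37  ≥ 24 ✓
(3, 19, 3) → sum 25  ≥ 24 ✓
18 windows satisfy the condition.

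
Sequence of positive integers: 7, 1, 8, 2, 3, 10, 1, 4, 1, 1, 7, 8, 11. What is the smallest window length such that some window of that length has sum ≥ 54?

Extend right; whenever the sum reaches 54, record the length and shrink from the left:
add 7: running sum 7 < 54
add 1: running sum 8 < 54
add 8: running sum 16 < 54
add 2: running sum 18 < 54
add 3: running sum 21 < 54
add 10: running sum 31 < 54
add 1: running sum 32 < 54
add 4: running sum 36 < 54
add 1: running sum 37 < 54
add 1: running sum 38 < 54
add 7: running sum 45 < 54
add 8: running sum 53 < 54
end 12: [8, 2, 3, 10, 1, 4, 1, 1, 7, 8, 11] sum 56, len 11
Shortest qualifying length: 11.

11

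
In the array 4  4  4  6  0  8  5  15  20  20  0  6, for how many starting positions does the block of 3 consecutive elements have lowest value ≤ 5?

9

4 4 4 → min 4  ≤ 5 ✓
4 4 6 → min 4  ≤ 5 ✓
4 6 0 → min 0  ≤ 5 ✓
6 0 8 → min 0  ≤ 5 ✓
0 8 5 → min 0  ≤ 5 ✓
8 5 15 → min 5  ≤ 5 ✓
5 15 20 → min 5  ≤ 5 ✓
15 20 20 → min 15
20 20 0 → min 0  ≤ 5 ✓
20 0 6 → min 0  ≤ 5 ✓
9 windows satisfy the condition.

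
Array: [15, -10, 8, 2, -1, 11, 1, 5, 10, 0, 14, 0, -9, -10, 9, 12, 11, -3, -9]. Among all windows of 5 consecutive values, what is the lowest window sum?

15 -10 8 2 -1 → sum 14
-10 8 2 -1 11 → sum 10
8 2 -1 11 1 → sum 21
2 -1 11 1 5 → sum 18
-1 11 1 5 10 → sum 26
11 1 5 10 0 → sum 27
1 5 10 0 14 → sum 30
5 10 0 14 0 → sum 29
10 0 14 0 -9 → sum 15
0 14 0 -9 -10 → sum -5
14 0 -9 -10 9 → sum 4
0 -9 -10 9 12 → sum 2
-9 -10 9 12 11 → sum 13
-10 9 12 11 -3 → sum 19
9 12 11 -3 -9 → sum 20
Lowest of these is -5.

-5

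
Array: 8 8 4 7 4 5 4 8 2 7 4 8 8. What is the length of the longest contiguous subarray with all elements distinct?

[8] len 1
[8] len 1
[8, 4] len 2
[8, 4, 7] len 3
[7, 4] len 2
[7, 4, 5] len 3
[5, 4] len 2
[5, 4, 8] len 3
[5, 4, 8, 2] len 4
[5, 4, 8, 2, 7] len 5
[8, 2, 7, 4] len 4
[2, 7, 4, 8] len 4
[8] len 1
Longest all-distinct length: 5.

5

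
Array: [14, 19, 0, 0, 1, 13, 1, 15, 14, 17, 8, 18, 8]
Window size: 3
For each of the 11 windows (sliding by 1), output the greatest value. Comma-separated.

19, 19, 1, 13, 13, 15, 15, 17, 17, 18, 18

Sliding a size-3 window across the 13 values:
14 19 0 → max 19
19 0 0 → max 19
0 0 1 → max 1
0 1 13 → max 13
1 13 1 → max 13
13 1 15 → max 15
1 15 14 → max 15
15 14 17 → max 17
14 17 8 → max 17
17 8 18 → max 18
8 18 8 → max 18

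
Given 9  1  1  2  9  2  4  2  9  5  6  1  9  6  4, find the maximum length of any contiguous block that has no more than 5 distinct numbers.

10

Extend right; when distinct count exceeds 5, shrink from the left:
add 9: window [9] (1 distinct), len 1
add 1: window [9, 1] (2 distinct), len 2
add 1: window [9, 1, 1] (2 distinct), len 3
add 2: window [9, 1, 1, 2] (3 distinct), len 4
add 9: window [9, 1, 1, 2, 9] (3 distinct), len 5
add 2: window [9, 1, 1, 2, 9, 2] (3 distinct), len 6
add 4: window [9, 1, 1, 2, 9, 2, 4] (4 distinct), len 7
add 2: window [9, 1, 1, 2, 9, 2, 4, 2] (4 distinct), len 8
add 9: window [9, 1, 1, 2, 9, 2, 4, 2, 9] (4 distinct), len 9
add 5: window [9, 1, 1, 2, 9, 2, 4, 2, 9, 5] (5 distinct), len 10
add 6: window [2, 9, 2, 4, 2, 9, 5, 6] (5 distinct), len 8
add 1: window [2, 9, 5, 6, 1] (5 distinct), len 5
add 9: window [2, 9, 5, 6, 1, 9] (5 distinct), len 6
add 6: window [2, 9, 5, 6, 1, 9, 6] (5 distinct), len 7
add 4: window [9, 5, 6, 1, 9, 6, 4] (5 distinct), len 7
Longest length with ≤5 distinct: 10.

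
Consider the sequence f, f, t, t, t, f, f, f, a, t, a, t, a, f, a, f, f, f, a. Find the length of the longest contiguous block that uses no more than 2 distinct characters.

8

add f: window [f] (1 distinct), len 1
add f: window [f, f] (1 distinct), len 2
add t: window [f, f, t] (2 distinct), len 3
add t: window [f, f, t, t] (2 distinct), len 4
add t: window [f, f, t, t, t] (2 distinct), len 5
add f: window [f, f, t, t, t, f] (2 distinct), len 6
add f: window [f, f, t, t, t, f, f] (2 distinct), len 7
add f: window [f, f, t, t, t, f, f, f] (2 distinct), len 8
add a: window [f, f, f, a] (2 distinct), len 4
add t: window [a, t] (2 distinct), len 2
add a: window [a, t, a] (2 distinct), len 3
add t: window [a, t, a, t] (2 distinct), len 4
add a: window [a, t, a, t, a] (2 distinct), len 5
add f: window [a, f] (2 distinct), len 2
add a: window [a, f, a] (2 distinct), len 3
add f: window [a, f, a, f] (2 distinct), len 4
add f: window [a, f, a, f, f] (2 distinct), len 5
add f: window [a, f, a, f, f, f] (2 distinct), len 6
add a: window [a, f, a, f, f, f, a] (2 distinct), len 7
Longest length with ≤2 distinct: 8.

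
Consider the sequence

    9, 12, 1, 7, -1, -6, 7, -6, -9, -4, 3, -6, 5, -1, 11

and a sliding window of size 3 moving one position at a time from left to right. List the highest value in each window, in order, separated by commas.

12, 12, 7, 7, 7, 7, 7, -4, 3, 3, 5, 5, 11

Sliding a size-3 window across the 15 values:
(9, 12, 1) → max 12
(12, 1, 7) → max 12
(1, 7, -1) → max 7
(7, -1, -6) → max 7
(-1, -6, 7) → max 7
(-6, 7, -6) → max 7
(7, -6, -9) → max 7
(-6, -9, -4) → max -4
(-9, -4, 3) → max 3
(-4, 3, -6) → max 3
(3, -6, 5) → max 5
(-6, 5, -1) → max 5
(5, -1, 11) → max 11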